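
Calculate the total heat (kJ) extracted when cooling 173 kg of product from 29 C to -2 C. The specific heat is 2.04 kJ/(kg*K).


dT = 29 - (-2) = 31 K
Q = m * cp * dT = 173 * 2.04 * 31
Q = 10941 kJ

10941


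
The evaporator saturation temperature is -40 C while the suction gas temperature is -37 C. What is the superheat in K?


Superheat = T_suction - T_evap
Superheat = -37 - (-40)
Superheat = 3 K

3


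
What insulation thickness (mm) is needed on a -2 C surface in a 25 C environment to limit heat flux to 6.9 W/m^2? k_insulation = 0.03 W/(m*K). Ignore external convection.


dT = 25 - (-2) = 27 K
thickness = k * dT / q_max * 1000
thickness = 0.03 * 27 / 6.9 * 1000
thickness = 117.4 mm

117.4


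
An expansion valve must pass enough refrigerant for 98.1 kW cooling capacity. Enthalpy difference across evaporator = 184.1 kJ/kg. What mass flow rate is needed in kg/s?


m_dot = Q / dh
m_dot = 98.1 / 184.1
m_dot = 0.5329 kg/s

0.5329


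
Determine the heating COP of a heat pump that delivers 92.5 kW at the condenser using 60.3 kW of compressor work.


COP_hp = Q_cond / W
COP_hp = 92.5 / 60.3
COP_hp = 1.534

1.534


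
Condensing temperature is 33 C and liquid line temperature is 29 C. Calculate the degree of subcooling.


Subcooling = T_cond - T_liquid
Subcooling = 33 - 29
Subcooling = 4 K

4


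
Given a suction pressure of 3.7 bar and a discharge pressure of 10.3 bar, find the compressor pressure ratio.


PR = P_high / P_low
PR = 10.3 / 3.7
PR = 2.784

2.784


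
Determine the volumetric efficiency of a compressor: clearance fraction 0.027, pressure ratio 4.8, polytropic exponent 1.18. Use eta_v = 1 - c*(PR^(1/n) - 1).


PR^(1/n) = 4.8^(1/1.18) = 3.77853181
eta_v = 1 - 0.027 * (3.77853181 - 1)
eta_v = 0.925

0.925


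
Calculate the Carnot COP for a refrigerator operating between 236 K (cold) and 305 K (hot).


dT = 305 - 236 = 69 K
COP_carnot = T_cold / dT = 236 / 69
COP_carnot = 3.42

3.42


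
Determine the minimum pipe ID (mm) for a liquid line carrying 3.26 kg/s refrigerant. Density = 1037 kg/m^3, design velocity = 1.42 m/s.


A = m_dot / (rho * v) = 3.26 / (1037 * 1.42) = 0.002213861763 m^2
d = sqrt(4*A/pi) * 1000
d = 53.1 mm

53.1


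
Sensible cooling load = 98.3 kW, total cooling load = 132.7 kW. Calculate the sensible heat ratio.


SHR = Q_sensible / Q_total
SHR = 98.3 / 132.7
SHR = 0.741

0.741


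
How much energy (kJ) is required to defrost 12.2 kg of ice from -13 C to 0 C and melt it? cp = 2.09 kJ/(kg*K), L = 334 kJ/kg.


Sensible heat = cp * dT = 2.09 * 13 = 27.17 kJ/kg
Total per kg = 27.17 + 334 = 361.17 kJ/kg
Q = m * total = 12.2 * 361.17
Q = 4406.3 kJ

4406.3


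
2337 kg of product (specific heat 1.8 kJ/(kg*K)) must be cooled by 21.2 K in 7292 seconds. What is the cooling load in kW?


Q = m * cp * dT / t
Q = 2337 * 1.8 * 21.2 / 7292
Q = 12.23 kW

12.23


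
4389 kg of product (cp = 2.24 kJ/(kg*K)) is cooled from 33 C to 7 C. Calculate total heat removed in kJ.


dT = 33 - (7) = 26 K
Q = m * cp * dT = 4389 * 2.24 * 26
Q = 255615 kJ

255615


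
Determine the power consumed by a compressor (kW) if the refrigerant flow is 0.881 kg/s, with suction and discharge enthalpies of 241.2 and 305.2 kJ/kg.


dh = 305.2 - 241.2 = 64.0 kJ/kg
W = m_dot * dh = 0.881 * 64.0 = 56.38 kW

56.38


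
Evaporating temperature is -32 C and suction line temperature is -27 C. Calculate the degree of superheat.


Superheat = T_suction - T_evap
Superheat = -27 - (-32)
Superheat = 5 K

5


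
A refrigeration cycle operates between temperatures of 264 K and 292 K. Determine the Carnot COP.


dT = 292 - 264 = 28 K
COP_carnot = T_cold / dT = 264 / 28
COP_carnot = 9.429

9.429


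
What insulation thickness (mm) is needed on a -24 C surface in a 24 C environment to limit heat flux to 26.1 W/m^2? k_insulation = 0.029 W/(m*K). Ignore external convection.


dT = 24 - (-24) = 48 K
thickness = k * dT / q_max * 1000
thickness = 0.029 * 48 / 26.1 * 1000
thickness = 53.3 mm

53.3


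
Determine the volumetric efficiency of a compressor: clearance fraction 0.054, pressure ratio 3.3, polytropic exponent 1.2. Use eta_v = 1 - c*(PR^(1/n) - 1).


PR^(1/n) = 3.3^(1/1.2) = 2.7045496
eta_v = 1 - 0.054 * (2.7045496 - 1)
eta_v = 0.908

0.908


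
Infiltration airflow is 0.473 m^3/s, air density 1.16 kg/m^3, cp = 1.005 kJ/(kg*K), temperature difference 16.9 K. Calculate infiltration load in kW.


Q = V_dot * rho * cp * dT
Q = 0.473 * 1.16 * 1.005 * 16.9
Q = 9.319 kW

9.319


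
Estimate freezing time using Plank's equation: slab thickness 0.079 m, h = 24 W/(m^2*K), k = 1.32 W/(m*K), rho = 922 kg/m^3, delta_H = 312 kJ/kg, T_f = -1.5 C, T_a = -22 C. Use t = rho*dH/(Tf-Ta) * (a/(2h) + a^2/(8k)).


dT = -1.5 - (-22) = 20.5 K
term1 = a/(2h) = 0.079/(2*24) = 0.001645833333
term2 = a^2/(8k) = 0.079^2/(8*1.32) = 0.0005910037879
t = rho*dH*1000/dT * (term1 + term2)
t = 922*312*1000/20.5 * (0.001645833333 + 0.0005910037879)
t = 31388 s

31388


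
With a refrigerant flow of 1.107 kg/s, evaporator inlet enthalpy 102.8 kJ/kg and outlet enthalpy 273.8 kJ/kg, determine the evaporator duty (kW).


dh = 273.8 - 102.8 = 171.0 kJ/kg
Q_evap = m_dot * dh = 1.107 * 171.0
Q_evap = 189.3 kW

189.3


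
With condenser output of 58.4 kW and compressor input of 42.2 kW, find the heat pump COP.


COP_hp = Q_cond / W
COP_hp = 58.4 / 42.2
COP_hp = 1.384

1.384


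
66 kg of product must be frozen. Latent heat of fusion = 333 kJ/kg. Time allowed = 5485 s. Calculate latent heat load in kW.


Q_lat = m * h_fg / t
Q_lat = 66 * 333 / 5485
Q_lat = 4.01 kW

4.01


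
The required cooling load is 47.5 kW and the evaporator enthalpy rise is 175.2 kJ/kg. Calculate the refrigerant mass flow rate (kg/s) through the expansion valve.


m_dot = Q / dh
m_dot = 47.5 / 175.2
m_dot = 0.2711 kg/s

0.2711


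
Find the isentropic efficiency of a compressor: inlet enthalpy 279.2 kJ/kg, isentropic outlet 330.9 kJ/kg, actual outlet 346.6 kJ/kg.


dh_ideal = 330.9 - 279.2 = 51.7 kJ/kg
dh_actual = 346.6 - 279.2 = 67.4 kJ/kg
eta_s = dh_ideal / dh_actual = 51.7 / 67.4
eta_s = 0.7671

0.7671


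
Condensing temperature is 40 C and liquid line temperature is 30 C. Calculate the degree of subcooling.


Subcooling = T_cond - T_liquid
Subcooling = 40 - 30
Subcooling = 10 K

10


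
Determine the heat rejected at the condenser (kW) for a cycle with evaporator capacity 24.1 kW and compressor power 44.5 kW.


Q_cond = Q_evap + W
Q_cond = 24.1 + 44.5
Q_cond = 68.6 kW

68.6


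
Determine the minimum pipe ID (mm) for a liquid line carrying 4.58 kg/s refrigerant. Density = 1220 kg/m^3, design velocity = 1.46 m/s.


A = m_dot / (rho * v) = 4.58 / (1220 * 1.46) = 0.002571300247 m^2
d = sqrt(4*A/pi) * 1000
d = 57.2 mm

57.2


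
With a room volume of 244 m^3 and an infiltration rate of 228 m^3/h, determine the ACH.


ACH = flow / volume
ACH = 228 / 244
ACH = 0.934

0.934


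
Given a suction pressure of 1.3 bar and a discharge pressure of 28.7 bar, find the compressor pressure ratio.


PR = P_high / P_low
PR = 28.7 / 1.3
PR = 22.077

22.077


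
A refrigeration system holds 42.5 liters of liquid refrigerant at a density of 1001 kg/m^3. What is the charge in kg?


Charge = V * rho / 1000
Charge = 42.5 * 1001 / 1000
Charge = 42.54 kg

42.54


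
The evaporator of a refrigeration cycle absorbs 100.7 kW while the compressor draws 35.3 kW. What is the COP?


COP = Q_evap / W
COP = 100.7 / 35.3
COP = 2.853

2.853


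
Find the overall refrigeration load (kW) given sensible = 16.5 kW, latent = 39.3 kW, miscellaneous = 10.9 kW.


Q_total = Q_s + Q_l + Q_misc
Q_total = 16.5 + 39.3 + 10.9
Q_total = 66.7 kW

66.7


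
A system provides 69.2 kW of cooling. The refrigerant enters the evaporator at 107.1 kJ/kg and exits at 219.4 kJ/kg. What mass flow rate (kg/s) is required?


dh = 219.4 - 107.1 = 112.3 kJ/kg
m_dot = Q / dh = 69.2 / 112.3 = 0.6162 kg/s

0.6162


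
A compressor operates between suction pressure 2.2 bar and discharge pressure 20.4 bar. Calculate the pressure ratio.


PR = P_high / P_low
PR = 20.4 / 2.2
PR = 9.273

9.273


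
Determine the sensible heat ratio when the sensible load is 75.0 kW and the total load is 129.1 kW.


SHR = Q_sensible / Q_total
SHR = 75.0 / 129.1
SHR = 0.581

0.581


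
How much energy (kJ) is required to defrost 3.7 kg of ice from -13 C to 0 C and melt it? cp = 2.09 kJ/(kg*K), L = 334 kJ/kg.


Sensible heat = cp * dT = 2.09 * 13 = 27.17 kJ/kg
Total per kg = 27.17 + 334 = 361.17 kJ/kg
Q = m * total = 3.7 * 361.17
Q = 1336.3 kJ

1336.3


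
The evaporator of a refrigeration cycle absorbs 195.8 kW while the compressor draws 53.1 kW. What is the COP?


COP = Q_evap / W
COP = 195.8 / 53.1
COP = 3.687

3.687


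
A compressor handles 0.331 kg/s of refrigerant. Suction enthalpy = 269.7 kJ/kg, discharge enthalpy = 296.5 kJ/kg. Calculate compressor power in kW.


dh = 296.5 - 269.7 = 26.8 kJ/kg
W = m_dot * dh = 0.331 * 26.8 = 8.87 kW

8.87


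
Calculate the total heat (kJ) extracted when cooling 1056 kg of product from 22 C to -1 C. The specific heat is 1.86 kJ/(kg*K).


dT = 22 - (-1) = 23 K
Q = m * cp * dT = 1056 * 1.86 * 23
Q = 45176 kJ

45176


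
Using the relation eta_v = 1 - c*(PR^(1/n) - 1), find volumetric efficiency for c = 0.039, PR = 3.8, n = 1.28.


PR^(1/n) = 3.8^(1/1.28) = 2.8376311
eta_v = 1 - 0.039 * (2.8376311 - 1)
eta_v = 0.9283

0.9283


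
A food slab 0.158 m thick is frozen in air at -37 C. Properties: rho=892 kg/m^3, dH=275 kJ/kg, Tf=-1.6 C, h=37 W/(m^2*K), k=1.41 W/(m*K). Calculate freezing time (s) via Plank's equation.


dT = -1.6 - (-37) = 35.4 K
term1 = a/(2h) = 0.158/(2*37) = 0.002135135135
term2 = a^2/(8k) = 0.158^2/(8*1.41) = 0.002213120567
t = rho*dH*1000/dT * (term1 + term2)
t = 892*275*1000/35.4 * (0.002135135135 + 0.002213120567)
t = 30131 s

30131


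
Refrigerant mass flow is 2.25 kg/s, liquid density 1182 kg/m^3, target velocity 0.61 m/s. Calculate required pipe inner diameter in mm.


A = m_dot / (rho * v) = 2.25 / (1182 * 0.61) = 0.003120579179 m^2
d = sqrt(4*A/pi) * 1000
d = 63.0 mm

63.0


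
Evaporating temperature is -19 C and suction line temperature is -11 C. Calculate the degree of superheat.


Superheat = T_suction - T_evap
Superheat = -11 - (-19)
Superheat = 8 K

8


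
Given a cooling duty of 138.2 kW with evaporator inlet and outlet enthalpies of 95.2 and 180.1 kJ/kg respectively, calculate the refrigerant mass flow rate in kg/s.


dh = 180.1 - 95.2 = 84.9 kJ/kg
m_dot = Q / dh = 138.2 / 84.9 = 1.6278 kg/s

1.6278


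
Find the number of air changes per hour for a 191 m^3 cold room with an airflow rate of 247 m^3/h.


ACH = flow / volume
ACH = 247 / 191
ACH = 1.293

1.293


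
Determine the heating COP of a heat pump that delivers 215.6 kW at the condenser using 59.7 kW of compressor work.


COP_hp = Q_cond / W
COP_hp = 215.6 / 59.7
COP_hp = 3.611

3.611


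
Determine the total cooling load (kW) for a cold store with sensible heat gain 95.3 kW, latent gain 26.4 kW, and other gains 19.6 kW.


Q_total = Q_s + Q_l + Q_misc
Q_total = 95.3 + 26.4 + 19.6
Q_total = 141.3 kW

141.3


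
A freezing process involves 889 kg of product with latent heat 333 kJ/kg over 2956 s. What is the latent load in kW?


Q_lat = m * h_fg / t
Q_lat = 889 * 333 / 2956
Q_lat = 100.15 kW

100.15


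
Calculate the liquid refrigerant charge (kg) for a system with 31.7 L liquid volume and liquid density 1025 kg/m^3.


Charge = V * rho / 1000
Charge = 31.7 * 1025 / 1000
Charge = 32.49 kg

32.49


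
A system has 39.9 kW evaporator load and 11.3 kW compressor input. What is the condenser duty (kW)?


Q_cond = Q_evap + W
Q_cond = 39.9 + 11.3
Q_cond = 51.2 kW

51.2


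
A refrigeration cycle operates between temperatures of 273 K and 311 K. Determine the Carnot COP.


dT = 311 - 273 = 38 K
COP_carnot = T_cold / dT = 273 / 38
COP_carnot = 7.184

7.184


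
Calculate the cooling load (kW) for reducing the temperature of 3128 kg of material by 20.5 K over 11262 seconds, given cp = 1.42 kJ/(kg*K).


Q = m * cp * dT / t
Q = 3128 * 1.42 * 20.5 / 11262
Q = 8.085 kW

8.085


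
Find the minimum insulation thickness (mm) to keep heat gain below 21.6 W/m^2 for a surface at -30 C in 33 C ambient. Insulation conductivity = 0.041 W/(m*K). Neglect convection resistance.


dT = 33 - (-30) = 63 K
thickness = k * dT / q_max * 1000
thickness = 0.041 * 63 / 21.6 * 1000
thickness = 119.6 mm

119.6


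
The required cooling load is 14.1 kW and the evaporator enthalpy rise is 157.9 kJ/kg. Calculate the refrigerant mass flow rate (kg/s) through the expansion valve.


m_dot = Q / dh
m_dot = 14.1 / 157.9
m_dot = 0.0893 kg/s

0.0893


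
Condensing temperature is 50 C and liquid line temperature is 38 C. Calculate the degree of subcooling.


Subcooling = T_cond - T_liquid
Subcooling = 50 - 38
Subcooling = 12 K

12


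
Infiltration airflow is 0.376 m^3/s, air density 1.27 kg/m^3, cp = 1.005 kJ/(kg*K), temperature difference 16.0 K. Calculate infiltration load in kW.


Q = V_dot * rho * cp * dT
Q = 0.376 * 1.27 * 1.005 * 16.0
Q = 7.679 kW

7.679


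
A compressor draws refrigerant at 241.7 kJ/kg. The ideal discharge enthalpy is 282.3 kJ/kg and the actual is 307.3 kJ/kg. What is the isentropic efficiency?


dh_ideal = 282.3 - 241.7 = 40.6 kJ/kg
dh_actual = 307.3 - 241.7 = 65.6 kJ/kg
eta_s = dh_ideal / dh_actual = 40.6 / 65.6
eta_s = 0.6189

0.6189


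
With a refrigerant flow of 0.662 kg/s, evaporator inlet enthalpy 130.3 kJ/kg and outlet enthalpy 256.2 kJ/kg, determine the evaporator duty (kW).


dh = 256.2 - 130.3 = 125.9 kJ/kg
Q_evap = m_dot * dh = 0.662 * 125.9
Q_evap = 83.35 kW

83.35


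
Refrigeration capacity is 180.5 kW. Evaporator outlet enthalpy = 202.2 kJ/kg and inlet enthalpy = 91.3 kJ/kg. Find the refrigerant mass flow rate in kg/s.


dh = 202.2 - 91.3 = 110.9 kJ/kg
m_dot = Q / dh = 180.5 / 110.9 = 1.6276 kg/s

1.6276


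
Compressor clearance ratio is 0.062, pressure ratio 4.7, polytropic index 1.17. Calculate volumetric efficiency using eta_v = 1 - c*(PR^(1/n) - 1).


PR^(1/n) = 4.7^(1/1.17) = 3.75355353
eta_v = 1 - 0.062 * (3.75355353 - 1)
eta_v = 0.8293

0.8293


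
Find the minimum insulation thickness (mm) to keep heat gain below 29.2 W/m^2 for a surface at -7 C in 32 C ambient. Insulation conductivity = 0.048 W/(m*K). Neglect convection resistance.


dT = 32 - (-7) = 39 K
thickness = k * dT / q_max * 1000
thickness = 0.048 * 39 / 29.2 * 1000
thickness = 64.1 mm

64.1


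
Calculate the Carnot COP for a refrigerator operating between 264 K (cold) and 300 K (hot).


dT = 300 - 264 = 36 K
COP_carnot = T_cold / dT = 264 / 36
COP_carnot = 7.333

7.333


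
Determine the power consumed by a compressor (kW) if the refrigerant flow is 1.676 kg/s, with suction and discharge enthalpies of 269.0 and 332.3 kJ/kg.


dh = 332.3 - 269.0 = 63.3 kJ/kg
W = m_dot * dh = 1.676 * 63.3 = 106.09 kW

106.09


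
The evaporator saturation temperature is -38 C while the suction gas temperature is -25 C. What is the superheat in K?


Superheat = T_suction - T_evap
Superheat = -25 - (-38)
Superheat = 13 K

13


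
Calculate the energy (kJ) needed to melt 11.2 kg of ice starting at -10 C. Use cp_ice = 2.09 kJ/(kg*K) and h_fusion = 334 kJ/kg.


Sensible heat = cp * dT = 2.09 * 10 = 20.9 kJ/kg
Total per kg = 20.9 + 334 = 354.9 kJ/kg
Q = m * total = 11.2 * 354.9
Q = 3974.9 kJ

3974.9


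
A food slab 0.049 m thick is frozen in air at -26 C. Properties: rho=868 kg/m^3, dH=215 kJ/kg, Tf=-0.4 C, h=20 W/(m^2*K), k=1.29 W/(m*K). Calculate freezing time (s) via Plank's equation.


dT = -0.4 - (-26) = 25.6 K
term1 = a/(2h) = 0.049/(2*20) = 0.001225
term2 = a^2/(8k) = 0.049^2/(8*1.29) = 0.0002326550388
t = rho*dH*1000/dT * (term1 + term2)
t = 868*215*1000/25.6 * (0.001225 + 0.0002326550388)
t = 10626 s

10626


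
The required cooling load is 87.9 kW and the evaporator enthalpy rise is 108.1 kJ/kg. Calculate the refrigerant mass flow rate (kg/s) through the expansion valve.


m_dot = Q / dh
m_dot = 87.9 / 108.1
m_dot = 0.8131 kg/s

0.8131


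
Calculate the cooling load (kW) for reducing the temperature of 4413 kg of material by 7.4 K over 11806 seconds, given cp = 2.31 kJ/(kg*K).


Q = m * cp * dT / t
Q = 4413 * 2.31 * 7.4 / 11806
Q = 6.39 kW

6.39


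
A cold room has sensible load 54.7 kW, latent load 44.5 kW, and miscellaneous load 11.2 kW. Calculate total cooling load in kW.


Q_total = Q_s + Q_l + Q_misc
Q_total = 54.7 + 44.5 + 11.2
Q_total = 110.4 kW

110.4


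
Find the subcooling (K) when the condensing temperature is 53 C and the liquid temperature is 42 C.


Subcooling = T_cond - T_liquid
Subcooling = 53 - 42
Subcooling = 11 K

11


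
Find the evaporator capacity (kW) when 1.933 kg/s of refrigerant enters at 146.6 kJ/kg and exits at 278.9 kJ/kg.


dh = 278.9 - 146.6 = 132.3 kJ/kg
Q_evap = m_dot * dh = 1.933 * 132.3
Q_evap = 255.74 kW

255.74


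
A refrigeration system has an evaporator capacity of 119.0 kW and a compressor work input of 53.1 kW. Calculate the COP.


COP = Q_evap / W
COP = 119.0 / 53.1
COP = 2.241

2.241


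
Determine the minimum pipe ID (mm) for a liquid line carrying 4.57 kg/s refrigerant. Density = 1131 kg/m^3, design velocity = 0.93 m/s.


A = m_dot / (rho * v) = 4.57 / (1131 * 0.93) = 0.004344808572 m^2
d = sqrt(4*A/pi) * 1000
d = 74.4 mm

74.4


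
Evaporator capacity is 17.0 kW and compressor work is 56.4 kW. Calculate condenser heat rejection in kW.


Q_cond = Q_evap + W
Q_cond = 17.0 + 56.4
Q_cond = 73.4 kW

73.4


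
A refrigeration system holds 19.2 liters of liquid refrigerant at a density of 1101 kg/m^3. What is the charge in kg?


Charge = V * rho / 1000
Charge = 19.2 * 1101 / 1000
Charge = 21.14 kg

21.14


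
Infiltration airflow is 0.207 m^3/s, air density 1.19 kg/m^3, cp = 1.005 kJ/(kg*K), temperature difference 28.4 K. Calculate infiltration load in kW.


Q = V_dot * rho * cp * dT
Q = 0.207 * 1.19 * 1.005 * 28.4
Q = 7.031 kW

7.031


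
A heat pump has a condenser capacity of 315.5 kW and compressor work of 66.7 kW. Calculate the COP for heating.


COP_hp = Q_cond / W
COP_hp = 315.5 / 66.7
COP_hp = 4.73

4.73


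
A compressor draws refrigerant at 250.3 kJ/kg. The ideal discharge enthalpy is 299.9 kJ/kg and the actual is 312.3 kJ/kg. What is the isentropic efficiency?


dh_ideal = 299.9 - 250.3 = 49.6 kJ/kg
dh_actual = 312.3 - 250.3 = 62.0 kJ/kg
eta_s = dh_ideal / dh_actual = 49.6 / 62.0
eta_s = 0.8

0.8


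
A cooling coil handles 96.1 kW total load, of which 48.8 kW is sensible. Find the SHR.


SHR = Q_sensible / Q_total
SHR = 48.8 / 96.1
SHR = 0.508

0.508


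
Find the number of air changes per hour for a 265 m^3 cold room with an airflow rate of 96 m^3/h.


ACH = flow / volume
ACH = 96 / 265
ACH = 0.362

0.362


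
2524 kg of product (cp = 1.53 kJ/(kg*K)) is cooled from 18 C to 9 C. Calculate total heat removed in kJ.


dT = 18 - (9) = 9 K
Q = m * cp * dT = 2524 * 1.53 * 9
Q = 34755 kJ

34755


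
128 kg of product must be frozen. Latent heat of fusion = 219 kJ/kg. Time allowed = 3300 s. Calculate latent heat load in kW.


Q_lat = m * h_fg / t
Q_lat = 128 * 219 / 3300
Q_lat = 8.49 kW

8.49


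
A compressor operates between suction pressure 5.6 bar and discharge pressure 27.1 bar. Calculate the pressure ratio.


PR = P_high / P_low
PR = 27.1 / 5.6
PR = 4.839

4.839


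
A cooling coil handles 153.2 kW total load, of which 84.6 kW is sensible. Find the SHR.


SHR = Q_sensible / Q_total
SHR = 84.6 / 153.2
SHR = 0.552

0.552


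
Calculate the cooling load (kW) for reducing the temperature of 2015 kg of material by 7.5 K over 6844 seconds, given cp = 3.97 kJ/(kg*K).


Q = m * cp * dT / t
Q = 2015 * 3.97 * 7.5 / 6844
Q = 8.766 kW

8.766


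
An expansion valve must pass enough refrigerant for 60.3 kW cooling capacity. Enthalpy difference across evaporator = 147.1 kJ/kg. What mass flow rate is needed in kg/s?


m_dot = Q / dh
m_dot = 60.3 / 147.1
m_dot = 0.4099 kg/s

0.4099


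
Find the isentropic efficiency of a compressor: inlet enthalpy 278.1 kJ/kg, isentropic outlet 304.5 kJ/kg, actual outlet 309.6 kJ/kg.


dh_ideal = 304.5 - 278.1 = 26.4 kJ/kg
dh_actual = 309.6 - 278.1 = 31.5 kJ/kg
eta_s = dh_ideal / dh_actual = 26.4 / 31.5
eta_s = 0.8381

0.8381


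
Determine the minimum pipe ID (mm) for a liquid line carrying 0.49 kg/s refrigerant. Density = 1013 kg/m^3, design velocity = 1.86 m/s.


A = m_dot / (rho * v) = 0.49 / (1013 * 1.86) = 0.0002600600792 m^2
d = sqrt(4*A/pi) * 1000
d = 18.2 mm

18.2


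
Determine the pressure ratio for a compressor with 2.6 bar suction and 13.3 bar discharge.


PR = P_high / P_low
PR = 13.3 / 2.6
PR = 5.115

5.115


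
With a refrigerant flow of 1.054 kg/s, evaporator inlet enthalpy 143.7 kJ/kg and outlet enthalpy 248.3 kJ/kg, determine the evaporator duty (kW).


dh = 248.3 - 143.7 = 104.6 kJ/kg
Q_evap = m_dot * dh = 1.054 * 104.6
Q_evap = 110.25 kW

110.25


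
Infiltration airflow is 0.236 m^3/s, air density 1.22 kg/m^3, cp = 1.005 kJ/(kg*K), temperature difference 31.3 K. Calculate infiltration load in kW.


Q = V_dot * rho * cp * dT
Q = 0.236 * 1.22 * 1.005 * 31.3
Q = 9.057 kW

9.057


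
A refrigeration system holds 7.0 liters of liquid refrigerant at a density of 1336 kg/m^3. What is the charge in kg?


Charge = V * rho / 1000
Charge = 7.0 * 1336 / 1000
Charge = 9.35 kg

9.35


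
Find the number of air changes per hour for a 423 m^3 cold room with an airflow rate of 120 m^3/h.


ACH = flow / volume
ACH = 120 / 423
ACH = 0.284

0.284


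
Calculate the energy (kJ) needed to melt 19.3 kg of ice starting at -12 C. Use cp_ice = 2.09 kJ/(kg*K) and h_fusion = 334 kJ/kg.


Sensible heat = cp * dT = 2.09 * 12 = 25.08 kJ/kg
Total per kg = 25.08 + 334 = 359.08 kJ/kg
Q = m * total = 19.3 * 359.08
Q = 6930.2 kJ

6930.2


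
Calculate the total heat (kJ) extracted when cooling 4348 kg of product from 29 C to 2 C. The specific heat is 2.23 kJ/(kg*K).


dT = 29 - (2) = 27 K
Q = m * cp * dT = 4348 * 2.23 * 27
Q = 261793 kJ

261793


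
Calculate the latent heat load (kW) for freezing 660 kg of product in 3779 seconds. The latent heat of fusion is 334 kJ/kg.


Q_lat = m * h_fg / t
Q_lat = 660 * 334 / 3779
Q_lat = 58.33 kW

58.33


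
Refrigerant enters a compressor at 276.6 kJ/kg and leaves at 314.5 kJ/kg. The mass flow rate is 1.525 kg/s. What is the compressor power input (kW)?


dh = 314.5 - 276.6 = 37.9 kJ/kg
W = m_dot * dh = 1.525 * 37.9 = 57.8 kW

57.8


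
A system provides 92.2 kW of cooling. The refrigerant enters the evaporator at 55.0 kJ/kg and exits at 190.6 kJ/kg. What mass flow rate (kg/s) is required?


dh = 190.6 - 55.0 = 135.6 kJ/kg
m_dot = Q / dh = 92.2 / 135.6 = 0.6799 kg/s

0.6799


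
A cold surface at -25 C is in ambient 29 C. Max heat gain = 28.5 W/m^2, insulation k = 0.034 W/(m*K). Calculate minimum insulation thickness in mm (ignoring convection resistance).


dT = 29 - (-25) = 54 K
thickness = k * dT / q_max * 1000
thickness = 0.034 * 54 / 28.5 * 1000
thickness = 64.4 mm

64.4


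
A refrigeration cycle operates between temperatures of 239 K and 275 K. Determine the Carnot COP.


dT = 275 - 239 = 36 K
COP_carnot = T_cold / dT = 239 / 36
COP_carnot = 6.639

6.639


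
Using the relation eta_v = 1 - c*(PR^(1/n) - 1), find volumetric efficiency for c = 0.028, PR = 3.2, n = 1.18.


PR^(1/n) = 3.2^(1/1.18) = 2.67974335
eta_v = 1 - 0.028 * (2.67974335 - 1)
eta_v = 0.953

0.953


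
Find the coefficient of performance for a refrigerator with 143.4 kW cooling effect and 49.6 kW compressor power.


COP = Q_evap / W
COP = 143.4 / 49.6
COP = 2.891

2.891


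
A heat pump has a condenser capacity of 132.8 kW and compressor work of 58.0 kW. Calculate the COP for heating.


COP_hp = Q_cond / W
COP_hp = 132.8 / 58.0
COP_hp = 2.29

2.29


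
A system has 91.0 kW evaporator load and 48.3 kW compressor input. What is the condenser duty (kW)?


Q_cond = Q_evap + W
Q_cond = 91.0 + 48.3
Q_cond = 139.3 kW

139.3


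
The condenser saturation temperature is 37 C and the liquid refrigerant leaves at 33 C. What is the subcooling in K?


Subcooling = T_cond - T_liquid
Subcooling = 37 - 33
Subcooling = 4 K

4


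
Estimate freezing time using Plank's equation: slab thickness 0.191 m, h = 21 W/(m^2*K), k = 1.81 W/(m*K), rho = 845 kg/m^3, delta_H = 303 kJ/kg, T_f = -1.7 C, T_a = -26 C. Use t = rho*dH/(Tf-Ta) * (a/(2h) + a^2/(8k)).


dT = -1.7 - (-26) = 24.3 K
term1 = a/(2h) = 0.191/(2*21) = 0.004547619048
term2 = a^2/(8k) = 0.191^2/(8*1.81) = 0.002519406077
t = rho*dH*1000/dT * (term1 + term2)
t = 845*303*1000/24.3 * (0.004547619048 + 0.002519406077)
t = 74461 s

74461


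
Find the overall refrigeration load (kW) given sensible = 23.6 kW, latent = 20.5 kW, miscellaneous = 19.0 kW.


Q_total = Q_s + Q_l + Q_misc
Q_total = 23.6 + 20.5 + 19.0
Q_total = 63.1 kW

63.1


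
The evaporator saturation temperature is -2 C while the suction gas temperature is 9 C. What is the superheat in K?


Superheat = T_suction - T_evap
Superheat = 9 - (-2)
Superheat = 11 K

11


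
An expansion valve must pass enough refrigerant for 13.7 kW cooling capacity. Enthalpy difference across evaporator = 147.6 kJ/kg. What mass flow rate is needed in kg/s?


m_dot = Q / dh
m_dot = 13.7 / 147.6
m_dot = 0.0928 kg/s

0.0928


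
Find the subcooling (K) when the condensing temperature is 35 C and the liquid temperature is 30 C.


Subcooling = T_cond - T_liquid
Subcooling = 35 - 30
Subcooling = 5 K

5


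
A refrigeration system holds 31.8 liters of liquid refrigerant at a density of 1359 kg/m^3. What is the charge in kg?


Charge = V * rho / 1000
Charge = 31.8 * 1359 / 1000
Charge = 43.22 kg

43.22


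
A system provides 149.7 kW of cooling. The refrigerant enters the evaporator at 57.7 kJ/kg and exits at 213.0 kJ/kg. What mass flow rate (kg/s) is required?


dh = 213.0 - 57.7 = 155.3 kJ/kg
m_dot = Q / dh = 149.7 / 155.3 = 0.9639 kg/s

0.9639


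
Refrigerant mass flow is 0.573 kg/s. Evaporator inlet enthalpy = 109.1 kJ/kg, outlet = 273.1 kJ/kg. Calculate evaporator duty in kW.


dh = 273.1 - 109.1 = 164.0 kJ/kg
Q_evap = m_dot * dh = 0.573 * 164.0
Q_evap = 93.97 kW

93.97


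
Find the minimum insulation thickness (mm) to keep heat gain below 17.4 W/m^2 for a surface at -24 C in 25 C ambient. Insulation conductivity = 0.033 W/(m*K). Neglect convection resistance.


dT = 25 - (-24) = 49 K
thickness = k * dT / q_max * 1000
thickness = 0.033 * 49 / 17.4 * 1000
thickness = 92.9 mm

92.9


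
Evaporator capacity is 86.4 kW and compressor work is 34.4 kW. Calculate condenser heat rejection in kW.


Q_cond = Q_evap + W
Q_cond = 86.4 + 34.4
Q_cond = 120.8 kW

120.8


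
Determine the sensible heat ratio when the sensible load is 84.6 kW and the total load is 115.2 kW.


SHR = Q_sensible / Q_total
SHR = 84.6 / 115.2
SHR = 0.734

0.734


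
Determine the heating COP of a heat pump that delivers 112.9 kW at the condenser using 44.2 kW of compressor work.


COP_hp = Q_cond / W
COP_hp = 112.9 / 44.2
COP_hp = 2.554

2.554


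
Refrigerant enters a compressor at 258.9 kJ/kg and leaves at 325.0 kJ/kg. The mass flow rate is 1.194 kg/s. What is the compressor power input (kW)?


dh = 325.0 - 258.9 = 66.1 kJ/kg
W = m_dot * dh = 1.194 * 66.1 = 78.92 kW

78.92


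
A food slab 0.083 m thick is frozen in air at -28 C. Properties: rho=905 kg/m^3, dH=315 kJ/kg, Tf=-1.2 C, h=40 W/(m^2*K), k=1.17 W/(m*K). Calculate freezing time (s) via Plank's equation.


dT = -1.2 - (-28) = 26.8 K
term1 = a/(2h) = 0.083/(2*40) = 0.0010375
term2 = a^2/(8k) = 0.083^2/(8*1.17) = 0.0007360042735
t = rho*dH*1000/dT * (term1 + term2)
t = 905*315*1000/26.8 * (0.0010375 + 0.0007360042735)
t = 18865 s

18865


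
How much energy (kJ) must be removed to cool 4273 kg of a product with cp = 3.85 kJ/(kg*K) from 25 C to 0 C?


dT = 25 - (0) = 25 K
Q = m * cp * dT = 4273 * 3.85 * 25
Q = 411276 kJ

411276


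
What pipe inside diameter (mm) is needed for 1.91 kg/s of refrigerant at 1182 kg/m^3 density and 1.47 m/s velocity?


A = m_dot / (rho * v) = 1.91 / (1182 * 1.47) = 0.001099255269 m^2
d = sqrt(4*A/pi) * 1000
d = 37.4 mm

37.4


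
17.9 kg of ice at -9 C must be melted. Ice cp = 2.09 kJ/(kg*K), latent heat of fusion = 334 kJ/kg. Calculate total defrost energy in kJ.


Sensible heat = cp * dT = 2.09 * 9 = 18.81 kJ/kg
Total per kg = 18.81 + 334 = 352.81 kJ/kg
Q = m * total = 17.9 * 352.81
Q = 6315.3 kJ

6315.3


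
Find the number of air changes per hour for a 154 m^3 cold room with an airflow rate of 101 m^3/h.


ACH = flow / volume
ACH = 101 / 154
ACH = 0.656

0.656


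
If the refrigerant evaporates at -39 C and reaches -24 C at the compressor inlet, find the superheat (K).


Superheat = T_suction - T_evap
Superheat = -24 - (-39)
Superheat = 15 K

15


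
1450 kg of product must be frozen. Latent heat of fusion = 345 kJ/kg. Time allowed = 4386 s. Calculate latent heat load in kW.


Q_lat = m * h_fg / t
Q_lat = 1450 * 345 / 4386
Q_lat = 114.06 kW

114.06


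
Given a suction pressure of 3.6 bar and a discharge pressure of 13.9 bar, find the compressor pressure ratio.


PR = P_high / P_low
PR = 13.9 / 3.6
PR = 3.861

3.861


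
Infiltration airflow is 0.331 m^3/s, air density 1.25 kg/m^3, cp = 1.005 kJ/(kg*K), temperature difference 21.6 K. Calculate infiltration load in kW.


Q = V_dot * rho * cp * dT
Q = 0.331 * 1.25 * 1.005 * 21.6
Q = 8.982 kW

8.982


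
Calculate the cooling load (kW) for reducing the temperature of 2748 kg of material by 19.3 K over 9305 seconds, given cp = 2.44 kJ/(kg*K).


Q = m * cp * dT / t
Q = 2748 * 2.44 * 19.3 / 9305
Q = 13.907 kW

13.907


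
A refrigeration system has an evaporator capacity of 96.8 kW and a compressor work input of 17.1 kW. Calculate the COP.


COP = Q_evap / W
COP = 96.8 / 17.1
COP = 5.661

5.661


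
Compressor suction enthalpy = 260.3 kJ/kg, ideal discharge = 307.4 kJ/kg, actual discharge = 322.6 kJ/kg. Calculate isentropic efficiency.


dh_ideal = 307.4 - 260.3 = 47.1 kJ/kg
dh_actual = 322.6 - 260.3 = 62.3 kJ/kg
eta_s = dh_ideal / dh_actual = 47.1 / 62.3
eta_s = 0.756

0.756


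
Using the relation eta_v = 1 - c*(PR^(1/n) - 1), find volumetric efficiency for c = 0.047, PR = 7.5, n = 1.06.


PR^(1/n) = 7.5^(1/1.06) = 6.69159262
eta_v = 1 - 0.047 * (6.69159262 - 1)
eta_v = 0.7325

0.7325


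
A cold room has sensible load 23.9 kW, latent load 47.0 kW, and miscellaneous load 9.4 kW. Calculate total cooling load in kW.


Q_total = Q_s + Q_l + Q_misc
Q_total = 23.9 + 47.0 + 9.4
Q_total = 80.3 kW

80.3


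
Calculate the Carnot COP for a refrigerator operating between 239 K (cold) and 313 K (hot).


dT = 313 - 239 = 74 K
COP_carnot = T_cold / dT = 239 / 74
COP_carnot = 3.23

3.23


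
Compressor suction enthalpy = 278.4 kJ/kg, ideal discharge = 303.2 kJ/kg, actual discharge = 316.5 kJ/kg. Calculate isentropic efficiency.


dh_ideal = 303.2 - 278.4 = 24.8 kJ/kg
dh_actual = 316.5 - 278.4 = 38.1 kJ/kg
eta_s = dh_ideal / dh_actual = 24.8 / 38.1
eta_s = 0.6509

0.6509


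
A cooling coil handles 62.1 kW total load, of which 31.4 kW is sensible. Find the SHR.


SHR = Q_sensible / Q_total
SHR = 31.4 / 62.1
SHR = 0.506

0.506


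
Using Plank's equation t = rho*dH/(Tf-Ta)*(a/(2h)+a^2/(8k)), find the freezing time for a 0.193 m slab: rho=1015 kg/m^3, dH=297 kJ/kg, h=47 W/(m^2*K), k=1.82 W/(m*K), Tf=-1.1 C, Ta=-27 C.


dT = -1.1 - (-27) = 25.9 K
term1 = a/(2h) = 0.193/(2*47) = 0.002053191489
term2 = a^2/(8k) = 0.193^2/(8*1.82) = 0.00255831044
t = rho*dH*1000/dT * (term1 + term2)
t = 1015*297*1000/25.9 * (0.002053191489 + 0.00255831044)
t = 53674 s

53674


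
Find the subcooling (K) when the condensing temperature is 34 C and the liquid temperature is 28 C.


Subcooling = T_cond - T_liquid
Subcooling = 34 - 28
Subcooling = 6 K

6


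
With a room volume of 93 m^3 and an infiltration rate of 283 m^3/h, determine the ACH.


ACH = flow / volume
ACH = 283 / 93
ACH = 3.043

3.043


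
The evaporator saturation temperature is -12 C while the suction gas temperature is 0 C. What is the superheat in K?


Superheat = T_suction - T_evap
Superheat = 0 - (-12)
Superheat = 12 K

12


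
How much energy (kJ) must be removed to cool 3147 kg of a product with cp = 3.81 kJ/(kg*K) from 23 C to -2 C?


dT = 23 - (-2) = 25 K
Q = m * cp * dT = 3147 * 3.81 * 25
Q = 299752 kJ

299752


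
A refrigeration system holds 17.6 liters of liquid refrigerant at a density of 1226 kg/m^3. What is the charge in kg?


Charge = V * rho / 1000
Charge = 17.6 * 1226 / 1000
Charge = 21.58 kg

21.58


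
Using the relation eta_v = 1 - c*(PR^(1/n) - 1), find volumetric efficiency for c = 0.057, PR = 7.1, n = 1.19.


PR^(1/n) = 7.1^(1/1.19) = 5.19210122
eta_v = 1 - 0.057 * (5.19210122 - 1)
eta_v = 0.7611

0.7611


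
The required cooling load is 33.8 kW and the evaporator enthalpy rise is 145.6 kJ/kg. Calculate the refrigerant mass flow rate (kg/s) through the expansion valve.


m_dot = Q / dh
m_dot = 33.8 / 145.6
m_dot = 0.2321 kg/s

0.2321


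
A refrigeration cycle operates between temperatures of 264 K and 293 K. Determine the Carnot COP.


dT = 293 - 264 = 29 K
COP_carnot = T_cold / dT = 264 / 29
COP_carnot = 9.103

9.103


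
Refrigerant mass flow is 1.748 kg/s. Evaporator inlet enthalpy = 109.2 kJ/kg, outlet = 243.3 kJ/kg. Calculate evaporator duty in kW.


dh = 243.3 - 109.2 = 134.1 kJ/kg
Q_evap = m_dot * dh = 1.748 * 134.1
Q_evap = 234.41 kW

234.41


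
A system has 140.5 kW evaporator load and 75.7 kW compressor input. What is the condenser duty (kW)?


Q_cond = Q_evap + W
Q_cond = 140.5 + 75.7
Q_cond = 216.2 kW

216.2


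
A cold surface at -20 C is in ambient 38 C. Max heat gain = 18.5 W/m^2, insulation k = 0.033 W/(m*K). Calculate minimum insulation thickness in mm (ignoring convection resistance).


dT = 38 - (-20) = 58 K
thickness = k * dT / q_max * 1000
thickness = 0.033 * 58 / 18.5 * 1000
thickness = 103.5 mm

103.5


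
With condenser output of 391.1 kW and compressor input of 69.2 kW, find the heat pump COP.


COP_hp = Q_cond / W
COP_hp = 391.1 / 69.2
COP_hp = 5.652

5.652


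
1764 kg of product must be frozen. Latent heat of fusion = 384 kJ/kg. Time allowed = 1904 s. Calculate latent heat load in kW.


Q_lat = m * h_fg / t
Q_lat = 1764 * 384 / 1904
Q_lat = 355.76 kW

355.76


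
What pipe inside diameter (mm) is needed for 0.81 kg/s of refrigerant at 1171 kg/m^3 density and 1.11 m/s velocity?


A = m_dot / (rho * v) = 0.81 / (1171 * 1.11) = 0.0006231680015 m^2
d = sqrt(4*A/pi) * 1000
d = 28.2 mm

28.2


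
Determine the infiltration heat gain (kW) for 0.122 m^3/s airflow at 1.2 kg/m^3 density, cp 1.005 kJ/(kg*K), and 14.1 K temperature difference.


Q = V_dot * rho * cp * dT
Q = 0.122 * 1.2 * 1.005 * 14.1
Q = 2.075 kW

2.075


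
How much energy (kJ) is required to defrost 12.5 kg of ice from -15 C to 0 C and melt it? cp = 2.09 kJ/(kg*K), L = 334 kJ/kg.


Sensible heat = cp * dT = 2.09 * 15 = 31.35 kJ/kg
Total per kg = 31.35 + 334 = 365.35 kJ/kg
Q = m * total = 12.5 * 365.35
Q = 4566.9 kJ

4566.9


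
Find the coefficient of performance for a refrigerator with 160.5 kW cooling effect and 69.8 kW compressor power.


COP = Q_evap / W
COP = 160.5 / 69.8
COP = 2.299

2.299


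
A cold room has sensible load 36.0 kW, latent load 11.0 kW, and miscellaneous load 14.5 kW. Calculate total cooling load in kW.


Q_total = Q_s + Q_l + Q_misc
Q_total = 36.0 + 11.0 + 14.5
Q_total = 61.5 kW

61.5


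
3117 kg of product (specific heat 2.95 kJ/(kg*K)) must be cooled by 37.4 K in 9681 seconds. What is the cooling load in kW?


Q = m * cp * dT / t
Q = 3117 * 2.95 * 37.4 / 9681
Q = 35.523 kW

35.523


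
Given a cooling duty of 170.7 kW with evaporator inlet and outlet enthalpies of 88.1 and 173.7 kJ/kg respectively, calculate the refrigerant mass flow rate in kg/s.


dh = 173.7 - 88.1 = 85.6 kJ/kg
m_dot = Q / dh = 170.7 / 85.6 = 1.9942 kg/s

1.9942


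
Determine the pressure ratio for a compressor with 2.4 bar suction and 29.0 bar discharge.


PR = P_high / P_low
PR = 29.0 / 2.4
PR = 12.083

12.083


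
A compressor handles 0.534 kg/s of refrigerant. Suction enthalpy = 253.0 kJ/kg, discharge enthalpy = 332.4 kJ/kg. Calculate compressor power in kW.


dh = 332.4 - 253.0 = 79.4 kJ/kg
W = m_dot * dh = 0.534 * 79.4 = 42.4 kW

42.4


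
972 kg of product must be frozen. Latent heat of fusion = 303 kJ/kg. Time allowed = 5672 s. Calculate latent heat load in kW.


Q_lat = m * h_fg / t
Q_lat = 972 * 303 / 5672
Q_lat = 51.92 kW

51.92


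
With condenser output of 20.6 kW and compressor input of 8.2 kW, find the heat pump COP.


COP_hp = Q_cond / W
COP_hp = 20.6 / 8.2
COP_hp = 2.512

2.512


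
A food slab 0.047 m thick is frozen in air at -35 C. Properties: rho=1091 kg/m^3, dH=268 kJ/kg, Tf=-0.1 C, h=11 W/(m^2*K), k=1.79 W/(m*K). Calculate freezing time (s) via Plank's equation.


dT = -0.1 - (-35) = 34.9 K
term1 = a/(2h) = 0.047/(2*11) = 0.002136363636
term2 = a^2/(8k) = 0.047^2/(8*1.79) = 0.0001542597765
t = rho*dH*1000/dT * (term1 + term2)
t = 1091*268*1000/34.9 * (0.002136363636 + 0.0001542597765)
t = 19191 s

19191


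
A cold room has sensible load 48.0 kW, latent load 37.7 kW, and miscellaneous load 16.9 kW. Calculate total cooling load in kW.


Q_total = Q_s + Q_l + Q_misc
Q_total = 48.0 + 37.7 + 16.9
Q_total = 102.6 kW

102.6


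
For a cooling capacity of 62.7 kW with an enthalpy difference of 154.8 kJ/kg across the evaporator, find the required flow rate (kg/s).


m_dot = Q / dh
m_dot = 62.7 / 154.8
m_dot = 0.405 kg/s

0.405


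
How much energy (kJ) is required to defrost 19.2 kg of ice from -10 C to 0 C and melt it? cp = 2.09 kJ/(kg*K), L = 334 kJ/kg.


Sensible heat = cp * dT = 2.09 * 10 = 20.9 kJ/kg
Total per kg = 20.9 + 334 = 354.9 kJ/kg
Q = m * total = 19.2 * 354.9
Q = 6814.1 kJ

6814.1


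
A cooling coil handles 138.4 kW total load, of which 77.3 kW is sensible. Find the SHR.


SHR = Q_sensible / Q_total
SHR = 77.3 / 138.4
SHR = 0.559

0.559


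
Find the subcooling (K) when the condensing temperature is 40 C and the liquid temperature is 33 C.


Subcooling = T_cond - T_liquid
Subcooling = 40 - 33
Subcooling = 7 K

7


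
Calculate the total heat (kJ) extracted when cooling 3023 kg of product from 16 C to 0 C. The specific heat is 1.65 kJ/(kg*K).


dT = 16 - (0) = 16 K
Q = m * cp * dT = 3023 * 1.65 * 16
Q = 79807 kJ

79807


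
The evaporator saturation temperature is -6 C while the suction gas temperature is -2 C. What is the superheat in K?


Superheat = T_suction - T_evap
Superheat = -2 - (-6)
Superheat = 4 K

4


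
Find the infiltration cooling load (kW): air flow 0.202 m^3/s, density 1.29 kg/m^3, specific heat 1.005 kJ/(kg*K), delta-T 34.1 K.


Q = V_dot * rho * cp * dT
Q = 0.202 * 1.29 * 1.005 * 34.1
Q = 8.93 kW

8.93


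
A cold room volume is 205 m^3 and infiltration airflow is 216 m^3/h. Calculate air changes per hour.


ACH = flow / volume
ACH = 216 / 205
ACH = 1.054

1.054


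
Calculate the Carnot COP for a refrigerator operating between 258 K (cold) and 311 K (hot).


dT = 311 - 258 = 53 K
COP_carnot = T_cold / dT = 258 / 53
COP_carnot = 4.868

4.868


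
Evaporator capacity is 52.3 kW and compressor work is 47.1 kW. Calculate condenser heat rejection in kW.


Q_cond = Q_evap + W
Q_cond = 52.3 + 47.1
Q_cond = 99.4 kW

99.4
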